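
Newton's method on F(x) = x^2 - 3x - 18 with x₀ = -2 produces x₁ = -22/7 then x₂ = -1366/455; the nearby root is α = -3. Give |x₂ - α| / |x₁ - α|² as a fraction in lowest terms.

x₁ - α = -22/7 - (-3) = -22/7 + 3 = -1/7, so |x₁ - α| = 1/7.
x₂ - α = -1366/455 - (-3) = -1366/455 + 3 = -1/455, so |x₂ - α| = 1/455.
|x₁ - α|² = 1/49.
Ratio = (1/455) / (1/49) = 7/65.

7/65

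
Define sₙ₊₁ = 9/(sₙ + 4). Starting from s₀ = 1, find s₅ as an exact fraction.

8145/5069

s₁ = 9/(1 + 4) = 9/5.
s₂ = 9/(9/5 + 4) = 45/29.
s₃ = 9/(45/29 + 4) = 261/161.
s₄ = 9/(261/161 + 4) = 1449/905.
s₅ = 9/(1449/905 + 4) = 8145/5069.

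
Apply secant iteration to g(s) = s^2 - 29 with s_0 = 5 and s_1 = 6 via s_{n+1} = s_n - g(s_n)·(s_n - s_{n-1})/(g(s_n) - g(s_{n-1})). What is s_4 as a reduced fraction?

39791/7389

g(5) = -4, g(6) = 7. s_2 = 6 - 7·(6 - 5)/(7 - (-4)) = 59/11.
g(6) = 7, g(59/11) = -28/121. s_3 = (59/11) - (-28/121)·((59/11) - 6)/((-28/121) - 7) = 673/125.
g(59/11) = -28/121, g(673/125) = -196/15625. s_4 = (673/125) - (-196/15625)·((673/125) - (59/11))/((-196/15625) - (-28/121)) = 39791/7389.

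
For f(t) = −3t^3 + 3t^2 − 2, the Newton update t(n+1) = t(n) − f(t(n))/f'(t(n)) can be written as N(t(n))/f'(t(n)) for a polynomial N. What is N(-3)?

191

f'(t) = −9t^2 + 6t.
N(t) = t·f'(t) − f(t) = t·(−9t^2 + 6t) − (−3t^3 + 3t^2 − 2) = −6t^3 + 3t^2 + 2.
N(-3) = 191.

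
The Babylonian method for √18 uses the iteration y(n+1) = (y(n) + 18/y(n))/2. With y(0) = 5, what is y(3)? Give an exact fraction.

26628001/6276280

y(1) = (5 + 18/5)/2 = 43/10.
y(2) = (43/10 + 18/(43/10))/2 = 3649/860.
y(3) = (3649/860 + 18/(3649/860))/2 = 26628001/6276280.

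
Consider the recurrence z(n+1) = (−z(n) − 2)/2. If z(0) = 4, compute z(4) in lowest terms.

z(1) = (−4 − 2)/2 = −3.
z(2) = (−(−3) − 2)/2 = 1/2.
z(3) = (−(1/2) − 2)/2 = −5/4.
z(4) = (−(−5/4) − 2)/2 = −3/8.

−3/8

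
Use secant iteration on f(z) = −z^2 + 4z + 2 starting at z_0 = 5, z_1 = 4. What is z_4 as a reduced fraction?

f(5) = −3, f(4) = 2. z_2 = 4 − 2·(4 − 5)/(2 − (−3)) = 22/5.
f(4) = 2, f(22/5) = 6/25. z_3 = (22/5) − (6/25)·((22/5) − 4)/((6/25) − 2) = 49/11.
f(22/5) = 6/25, f(49/11) = −3/121. z_4 = (49/11) − (−3/121)·((49/11) − (22/5))/((−3/121) − (6/25)) = 396/89.

396/89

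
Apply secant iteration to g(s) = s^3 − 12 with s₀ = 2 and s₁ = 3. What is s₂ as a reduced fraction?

42/19

g(2) = −4, g(3) = 15. s₂ = 3 − 15·(3 − 2)/(15 − (−4)) = 42/19.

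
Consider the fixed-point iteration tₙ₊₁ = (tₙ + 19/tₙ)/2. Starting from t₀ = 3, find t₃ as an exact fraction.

t₁ = (3 + 19/3)/2 = 14/3.
t₂ = (14/3 + 19/(14/3))/2 = 367/84.
t₃ = (367/84 + 19/(367/84))/2 = 268753/61656.

268753/61656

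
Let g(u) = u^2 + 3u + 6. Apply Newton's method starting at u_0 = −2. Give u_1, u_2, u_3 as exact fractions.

u_1 = 2, u_2 = −2/7, u_3 = −290/119

g'(u) = 2u + 3.
g(−2) = 4, g'(−2) = −1, so u_1 = (−2) − 4/(−1) = 2.
g(2) = 16, g'(2) = 7, so u_2 = 2 − 16/7 = −2/7.
g(−2/7) = 256/49, g'(−2/7) = 17/7, so u_3 = (−2/7) − (256/49)/(17/7) = −290/119.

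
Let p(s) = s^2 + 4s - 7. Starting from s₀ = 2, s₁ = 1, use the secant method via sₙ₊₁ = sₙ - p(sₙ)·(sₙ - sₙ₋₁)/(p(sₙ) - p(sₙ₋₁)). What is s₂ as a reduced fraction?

p(2) = 5, p(1) = -2. s₂ = 1 - (-2)·(1 - 2)/((-2) - 5) = 9/7.

9/7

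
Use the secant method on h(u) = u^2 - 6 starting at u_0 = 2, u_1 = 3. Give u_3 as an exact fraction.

h(2) = -2, h(3) = 3. u_2 = 3 - 3·(3 - 2)/(3 - (-2)) = 12/5.
h(3) = 3, h(12/5) = -6/25. u_3 = (12/5) - (-6/25)·((12/5) - 3)/((-6/25) - 3) = 22/9.

22/9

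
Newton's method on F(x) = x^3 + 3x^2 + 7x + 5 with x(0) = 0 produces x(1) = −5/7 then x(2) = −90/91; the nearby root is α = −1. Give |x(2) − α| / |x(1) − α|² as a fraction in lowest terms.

7/52

x(1) − α = −5/7 − (−1) = −5/7 + 1 = 2/7, so |x(1) − α| = 2/7.
x(2) − α = −90/91 − (−1) = −90/91 + 1 = 1/91, so |x(2) − α| = 1/91.
|x(1) − α|² = 4/49.
Ratio = (1/91) / (4/49) = 7/52.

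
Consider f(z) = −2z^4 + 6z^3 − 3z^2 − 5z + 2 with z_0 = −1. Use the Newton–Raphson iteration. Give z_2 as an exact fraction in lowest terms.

−2613653/3209553

f'(z) = −8z^3 + 18z^2 − 6z − 5.
f(−1) = −4, f'(−1) = 27, so z_1 = (−1) − (−4)/27 = −23/27.
f(−23/27) = −361232/531441, f'(−23/27) = 356617/19683, so z_2 = (−23/27) − (−361232/531441)/(356617/19683) = −2613653/3209553.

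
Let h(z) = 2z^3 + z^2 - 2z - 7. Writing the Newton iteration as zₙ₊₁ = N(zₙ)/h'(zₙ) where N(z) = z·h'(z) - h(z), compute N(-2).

-21

h'(z) = 6z^2 + 2z - 2.
N(z) = z·h'(z) - h(z) = z·(6z^2 + 2z - 2) - (2z^3 + z^2 - 2z - 7) = 4z^3 + z^2 + 7.
N(-2) = -21.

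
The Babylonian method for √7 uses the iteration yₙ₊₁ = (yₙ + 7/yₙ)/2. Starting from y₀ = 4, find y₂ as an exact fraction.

977/368

y₁ = (4 + 7/4)/2 = 23/8.
y₂ = (23/8 + 7/(23/8))/2 = 977/368.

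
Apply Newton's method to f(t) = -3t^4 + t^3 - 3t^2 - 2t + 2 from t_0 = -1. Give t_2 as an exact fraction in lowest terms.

f'(t) = -12t^3 + 3t^2 - 6t - 2.
f(-1) = -3, f'(-1) = 19, so t_1 = (-1) - (-3)/19 = -16/19.
f(-16/19) = -71550/130321, f'(-16/19) = 84682/6859, so t_2 = (-16/19) - (-71550/130321)/(84682/6859) = -641681/804479.

-641681/804479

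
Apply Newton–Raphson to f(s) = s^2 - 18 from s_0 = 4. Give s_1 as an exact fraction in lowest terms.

17/4

f'(s) = 2s.
f(4) = -2, f'(4) = 8, so s_1 = 4 - (-2)/8 = 17/4.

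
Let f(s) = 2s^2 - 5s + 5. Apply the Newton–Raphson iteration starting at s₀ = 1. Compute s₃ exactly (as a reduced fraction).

f'(s) = 4s - 5.
f(1) = 2, f'(1) = -1, so s₁ = 1 - 2/(-1) = 3.
f(3) = 8, f'(3) = 7, so s₂ = 3 - 8/7 = 13/7.
f(13/7) = 128/49, f'(13/7) = 17/7, so s₃ = (13/7) - (128/49)/(17/7) = 93/119.

93/119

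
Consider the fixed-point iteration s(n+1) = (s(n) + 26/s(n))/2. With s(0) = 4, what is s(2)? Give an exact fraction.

s(1) = (4 + 26/4)/2 = 21/4.
s(2) = (21/4 + 26/(21/4))/2 = 857/168.

857/168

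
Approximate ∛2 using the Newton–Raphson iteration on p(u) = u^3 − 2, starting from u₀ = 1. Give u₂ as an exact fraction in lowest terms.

p'(u) = 3u^2.
p(1) = −1, p'(1) = 3, so u₁ = 1 − (−1)/3 = 4/3.
p(4/3) = 10/27, p'(4/3) = 16/3, so u₂ = (4/3) − (10/27)/(16/3) = 91/72.

91/72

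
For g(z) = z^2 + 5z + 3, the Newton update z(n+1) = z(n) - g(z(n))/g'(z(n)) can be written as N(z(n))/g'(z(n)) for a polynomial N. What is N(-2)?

g'(z) = 2z + 5.
N(z) = z·g'(z) - g(z) = z·(2z + 5) - (z^2 + 5z + 3) = z^2 - 3.
N(-2) = 1.

1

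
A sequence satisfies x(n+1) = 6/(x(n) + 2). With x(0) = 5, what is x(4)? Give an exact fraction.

123/71

x(1) = 6/(5 + 2) = 6/7.
x(2) = 6/(6/7 + 2) = 21/10.
x(3) = 6/(21/10 + 2) = 60/41.
x(4) = 6/(60/41 + 2) = 123/71.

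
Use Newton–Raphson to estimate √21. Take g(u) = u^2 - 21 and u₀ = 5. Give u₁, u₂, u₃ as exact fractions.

g'(u) = 2u.
g(5) = 4, g'(5) = 10, so u₁ = 5 - 4/10 = 23/5.
g(23/5) = 4/25, g'(23/5) = 46/5, so u₂ = (23/5) - (4/25)/(46/5) = 527/115.
g(527/115) = 4/13225, g'(527/115) = 1054/115, so u₃ = (527/115) - (4/13225)/(1054/115) = 277727/60605.

u₁ = 23/5, u₂ = 527/115, u₃ = 277727/60605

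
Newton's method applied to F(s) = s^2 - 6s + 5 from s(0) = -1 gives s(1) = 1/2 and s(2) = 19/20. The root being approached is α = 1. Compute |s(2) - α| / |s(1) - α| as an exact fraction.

s(1) - α = 1/2 - 1 = -1/2, so |s(1) - α| = 1/2.
s(2) - α = 19/20 - 1 = -1/20, so |s(2) - α| = 1/20.
Ratio = (1/20) / (1/2) = 1/10.

1/10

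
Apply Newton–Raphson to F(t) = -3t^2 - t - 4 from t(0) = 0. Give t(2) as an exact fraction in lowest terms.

F'(t) = -6t - 1.
F(0) = -4, F'(0) = -1, so t(1) = 0 - (-4)/(-1) = -4.
F(-4) = -48, F'(-4) = 23, so t(2) = (-4) - (-48)/23 = -44/23.

-44/23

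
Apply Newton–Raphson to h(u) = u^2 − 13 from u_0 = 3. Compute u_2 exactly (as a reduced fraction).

h'(u) = 2u.
h(3) = −4, h'(3) = 6, so u_1 = 3 − (−4)/6 = 11/3.
h(11/3) = 4/9, h'(11/3) = 22/3, so u_2 = (11/3) − (4/9)/(22/3) = 119/33.

119/33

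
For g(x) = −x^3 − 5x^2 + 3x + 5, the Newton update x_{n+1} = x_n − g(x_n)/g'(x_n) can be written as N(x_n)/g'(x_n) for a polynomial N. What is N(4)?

−213

g'(x) = −3x^2 − 10x + 3.
N(x) = x·g'(x) − g(x) = x·(−3x^2 − 10x + 3) − (−x^3 − 5x^2 + 3x + 5) = −2x^3 − 5x^2 − 5.
N(4) = −213.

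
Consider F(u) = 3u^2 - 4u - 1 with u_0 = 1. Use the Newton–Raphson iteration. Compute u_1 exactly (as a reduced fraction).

2

F'(u) = 6u - 4.
F(1) = -2, F'(1) = 2, so u_1 = 1 - (-2)/2 = 2.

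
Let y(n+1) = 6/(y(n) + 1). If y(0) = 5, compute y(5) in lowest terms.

30/17

y(1) = 6/(5 + 1) = 1.
y(2) = 6/(1 + 1) = 3.
y(3) = 6/(3 + 1) = 3/2.
y(4) = 6/(3/2 + 1) = 12/5.
y(5) = 6/(12/5 + 1) = 30/17.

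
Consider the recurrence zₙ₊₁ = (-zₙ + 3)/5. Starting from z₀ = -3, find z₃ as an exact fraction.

z₁ = (-(-3) + 3)/5 = 6/5.
z₂ = (-(6/5) + 3)/5 = 9/25.
z₃ = (-(9/25) + 3)/5 = 66/125.

66/125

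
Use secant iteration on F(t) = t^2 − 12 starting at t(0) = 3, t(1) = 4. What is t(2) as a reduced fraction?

24/7

F(3) = −3, F(4) = 4. t(2) = 4 − 4·(4 − 3)/(4 − (−3)) = 24/7.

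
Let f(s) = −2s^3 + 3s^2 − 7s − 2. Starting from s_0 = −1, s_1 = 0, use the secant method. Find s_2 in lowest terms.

−1/6

f(−1) = 10, f(0) = −2. s_2 = 0 − (−2)·(0 − (−1))/((−2) − 10) = −1/6.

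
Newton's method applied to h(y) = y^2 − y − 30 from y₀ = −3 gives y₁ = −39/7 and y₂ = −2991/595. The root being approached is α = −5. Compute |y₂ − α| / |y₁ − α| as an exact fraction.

4/85

y₁ − α = −39/7 − (−5) = −39/7 + 5 = −4/7, so |y₁ − α| = 4/7.
y₂ − α = −2991/595 − (−5) = −2991/595 + 5 = −16/595, so |y₂ − α| = 16/595.
Ratio = (16/595) / (4/7) = 4/85.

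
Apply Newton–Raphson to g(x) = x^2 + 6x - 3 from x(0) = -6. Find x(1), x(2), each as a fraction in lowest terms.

g'(x) = 2x + 6.
g(-6) = -3, g'(-6) = -6, so x(1) = (-6) - (-3)/(-6) = -13/2.
g(-13/2) = 1/4, g'(-13/2) = -7, so x(2) = (-13/2) - (1/4)/(-7) = -181/28.

x(1) = -13/2, x(2) = -181/28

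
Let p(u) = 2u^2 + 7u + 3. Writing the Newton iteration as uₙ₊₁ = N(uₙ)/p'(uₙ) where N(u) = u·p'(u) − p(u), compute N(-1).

−1

p'(u) = 4u + 7.
N(u) = u·p'(u) − p(u) = u·(4u + 7) − (2u^2 + 7u + 3) = 2u^2 − 3.
N(-1) = −1.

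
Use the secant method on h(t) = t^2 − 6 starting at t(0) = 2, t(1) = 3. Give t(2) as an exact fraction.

12/5

h(2) = −2, h(3) = 3. t(2) = 3 − 3·(3 − 2)/(3 − (−2)) = 12/5.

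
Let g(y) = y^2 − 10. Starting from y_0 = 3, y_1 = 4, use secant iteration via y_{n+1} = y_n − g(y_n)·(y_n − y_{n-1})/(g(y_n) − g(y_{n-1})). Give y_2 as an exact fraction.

g(3) = −1, g(4) = 6. y_2 = 4 − 6·(4 − 3)/(6 − (−1)) = 22/7.

22/7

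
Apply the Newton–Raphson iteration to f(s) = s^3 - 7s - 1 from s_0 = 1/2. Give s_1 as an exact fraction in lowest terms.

f'(s) = 3s^2 - 7.
f(1/2) = -35/8, f'(1/2) = -25/4, so s_1 = (1/2) - (-35/8)/(-25/4) = -1/5.

-1/5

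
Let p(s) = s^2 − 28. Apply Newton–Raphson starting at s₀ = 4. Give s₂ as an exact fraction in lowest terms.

p'(s) = 2s.
p(4) = −12, p'(4) = 8, so s₁ = 4 − (−12)/8 = 11/2.
p(11/2) = 9/4, p'(11/2) = 11, so s₂ = (11/2) − (9/4)/11 = 233/44.

233/44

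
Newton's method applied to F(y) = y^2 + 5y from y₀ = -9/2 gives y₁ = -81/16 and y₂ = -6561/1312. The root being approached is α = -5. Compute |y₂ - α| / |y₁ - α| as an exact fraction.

y₁ - α = -81/16 - (-5) = -81/16 + 5 = -1/16, so |y₁ - α| = 1/16.
y₂ - α = -6561/1312 - (-5) = -6561/1312 + 5 = -1/1312, so |y₂ - α| = 1/1312.
Ratio = (1/1312) / (1/16) = 1/82.

1/82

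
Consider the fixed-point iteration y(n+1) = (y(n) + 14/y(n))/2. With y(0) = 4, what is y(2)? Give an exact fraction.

449/120

y(1) = (4 + 14/4)/2 = 15/4.
y(2) = (15/4 + 14/(15/4))/2 = 449/120.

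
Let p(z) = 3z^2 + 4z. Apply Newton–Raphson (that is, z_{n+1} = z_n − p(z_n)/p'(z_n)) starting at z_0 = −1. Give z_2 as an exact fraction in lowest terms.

p'(z) = 6z + 4.
p(−1) = −1, p'(−1) = −2, so z_1 = (−1) − (−1)/(−2) = −3/2.
p(−3/2) = 3/4, p'(−3/2) = −5, so z_2 = (−3/2) − (3/4)/(−5) = −27/20.

−27/20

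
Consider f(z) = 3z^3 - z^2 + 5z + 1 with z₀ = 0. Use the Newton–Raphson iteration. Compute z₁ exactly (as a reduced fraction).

f'(z) = 9z^2 - 2z + 5.
f(0) = 1, f'(0) = 5, so z₁ = 0 - 1/5 = -1/5.

-1/5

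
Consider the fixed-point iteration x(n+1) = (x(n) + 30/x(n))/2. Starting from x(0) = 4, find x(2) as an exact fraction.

x(1) = (4 + 30/4)/2 = 23/4.
x(2) = (23/4 + 30/(23/4))/2 = 1009/184.

1009/184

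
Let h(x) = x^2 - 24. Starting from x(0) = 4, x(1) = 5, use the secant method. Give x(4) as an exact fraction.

4801/980

h(4) = -8, h(5) = 1. x(2) = 5 - 1·(5 - 4)/(1 - (-8)) = 44/9.
h(5) = 1, h(44/9) = -8/81. x(3) = (44/9) - (-8/81)·((44/9) - 5)/((-8/81) - 1) = 436/89.
h(44/9) = -8/81, h(436/89) = -8/7921. x(4) = (436/89) - (-8/7921)·((436/89) - (44/9))/((-8/7921) - (-8/81)) = 4801/980.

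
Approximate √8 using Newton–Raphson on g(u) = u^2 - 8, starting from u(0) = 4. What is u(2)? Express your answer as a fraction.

17/6

g'(u) = 2u.
g(4) = 8, g'(4) = 8, so u(1) = 4 - 8/8 = 3.
g(3) = 1, g'(3) = 6, so u(2) = 3 - 1/6 = 17/6.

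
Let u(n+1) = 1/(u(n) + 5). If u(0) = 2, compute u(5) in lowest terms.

971/5042

u(1) = 1/(2 + 5) = 1/7.
u(2) = 1/(1/7 + 5) = 7/36.
u(3) = 1/(7/36 + 5) = 36/187.
u(4) = 1/(36/187 + 5) = 187/971.
u(5) = 1/(187/971 + 5) = 971/5042.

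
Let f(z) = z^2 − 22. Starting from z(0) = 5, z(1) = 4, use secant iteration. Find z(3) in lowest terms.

f(5) = 3, f(4) = −6. z(2) = 4 − (−6)·(4 − 5)/((−6) − 3) = 14/3.
f(4) = −6, f(14/3) = −2/9. z(3) = (14/3) − (−2/9)·((14/3) − 4)/((−2/9) − (−6)) = 61/13.

61/13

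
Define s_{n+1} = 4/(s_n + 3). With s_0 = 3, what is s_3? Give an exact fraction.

44/45

s_1 = 4/(3 + 3) = 2/3.
s_2 = 4/(2/3 + 3) = 12/11.
s_3 = 4/(12/11 + 3) = 44/45.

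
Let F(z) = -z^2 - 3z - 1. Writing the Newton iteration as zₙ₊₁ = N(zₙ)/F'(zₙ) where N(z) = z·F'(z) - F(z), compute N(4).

F'(z) = -2z - 3.
N(z) = z·F'(z) - F(z) = z·(-2z - 3) - (-z^2 - 3z - 1) = -z^2 + 1.
N(4) = -15.

-15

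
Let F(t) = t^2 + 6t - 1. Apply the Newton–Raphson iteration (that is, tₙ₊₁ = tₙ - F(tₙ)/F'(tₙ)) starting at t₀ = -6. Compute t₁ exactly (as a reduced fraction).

-37/6

F'(t) = 2t + 6.
F(-6) = -1, F'(-6) = -6, so t₁ = (-6) - (-1)/(-6) = -37/6.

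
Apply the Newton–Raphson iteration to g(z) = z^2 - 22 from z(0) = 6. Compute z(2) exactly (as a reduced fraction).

g'(z) = 2z.
g(6) = 14, g'(6) = 12, so z(1) = 6 - 14/12 = 29/6.
g(29/6) = 49/36, g'(29/6) = 29/3, so z(2) = (29/6) - (49/36)/(29/3) = 1633/348.

1633/348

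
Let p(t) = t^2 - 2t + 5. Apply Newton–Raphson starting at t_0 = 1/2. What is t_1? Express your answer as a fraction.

p'(t) = 2t - 2.
p(1/2) = 17/4, p'(1/2) = -1, so t_1 = (1/2) - (17/4)/(-1) = 19/4.

19/4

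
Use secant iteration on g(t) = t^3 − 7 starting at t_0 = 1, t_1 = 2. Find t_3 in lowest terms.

g(1) = −6, g(2) = 1. t_2 = 2 − 1·(2 − 1)/(1 − (−6)) = 13/7.
g(2) = 1, g(13/7) = −204/343. t_3 = (13/7) − (−204/343)·((13/7) − 2)/((−204/343) − 1) = 1045/547.

1045/547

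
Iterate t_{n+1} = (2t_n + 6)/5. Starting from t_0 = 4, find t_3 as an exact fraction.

266/125

t_1 = (2·4 + 6)/5 = 14/5.
t_2 = (2·(14/5) + 6)/5 = 58/25.
t_3 = (2·(58/25) + 6)/5 = 266/125.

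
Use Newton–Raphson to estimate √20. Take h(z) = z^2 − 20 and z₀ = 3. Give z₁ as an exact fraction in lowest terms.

29/6

h'(z) = 2z.
h(3) = −11, h'(3) = 6, so z₁ = 3 − (−11)/6 = 29/6.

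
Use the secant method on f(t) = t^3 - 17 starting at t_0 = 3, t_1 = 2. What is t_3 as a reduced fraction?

4709/1813

f(3) = 10, f(2) = -9. t_2 = 2 - (-9)·(2 - 3)/((-9) - 10) = 47/19.
f(2) = -9, f(47/19) = -12780/6859. t_3 = (47/19) - (-12780/6859)·((47/19) - 2)/((-12780/6859) - (-9)) = 4709/1813.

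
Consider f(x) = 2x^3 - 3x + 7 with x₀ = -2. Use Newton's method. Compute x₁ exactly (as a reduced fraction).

-13/7

f'(x) = 6x^2 - 3.
f(-2) = -3, f'(-2) = 21, so x₁ = (-2) - (-3)/21 = -13/7.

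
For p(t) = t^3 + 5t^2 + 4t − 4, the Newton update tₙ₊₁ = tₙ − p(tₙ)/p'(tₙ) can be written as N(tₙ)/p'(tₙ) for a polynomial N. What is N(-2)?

p'(t) = 3t^2 + 10t + 4.
N(t) = t·p'(t) − p(t) = t·(3t^2 + 10t + 4) − (t^3 + 5t^2 + 4t − 4) = 2t^3 + 5t^2 + 4.
N(-2) = 8.

8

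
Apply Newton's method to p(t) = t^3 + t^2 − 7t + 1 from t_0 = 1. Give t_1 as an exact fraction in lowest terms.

p'(t) = 3t^2 + 2t − 7.
p(1) = −4, p'(1) = −2, so t_1 = 1 − (−4)/(−2) = −1.

−1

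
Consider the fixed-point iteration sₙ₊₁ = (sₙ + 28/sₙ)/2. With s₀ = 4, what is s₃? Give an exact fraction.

s₁ = (4 + 28/4)/2 = 11/2.
s₂ = (11/2 + 28/(11/2))/2 = 233/44.
s₃ = (233/44 + 28/(233/44))/2 = 108497/20504.

108497/20504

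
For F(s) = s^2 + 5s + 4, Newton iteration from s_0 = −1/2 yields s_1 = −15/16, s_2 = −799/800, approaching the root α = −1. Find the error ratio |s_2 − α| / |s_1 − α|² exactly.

8/25

s_1 − α = −15/16 − (−1) = −15/16 + 1 = 1/16, so |s_1 − α| = 1/16.
s_2 − α = −799/800 − (−1) = −799/800 + 1 = 1/800, so |s_2 − α| = 1/800.
|s_1 − α|² = 1/256.
Ratio = (1/800) / (1/256) = 8/25.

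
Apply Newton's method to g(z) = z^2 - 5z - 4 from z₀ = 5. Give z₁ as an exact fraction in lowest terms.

29/5

g'(z) = 2z - 5.
g(5) = -4, g'(5) = 5, so z₁ = 5 - (-4)/5 = 29/5.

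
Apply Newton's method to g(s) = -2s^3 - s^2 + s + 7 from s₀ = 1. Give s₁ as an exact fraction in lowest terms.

12/7

g'(s) = -6s^2 - 2s + 1.
g(1) = 5, g'(1) = -7, so s₁ = 1 - 5/(-7) = 12/7.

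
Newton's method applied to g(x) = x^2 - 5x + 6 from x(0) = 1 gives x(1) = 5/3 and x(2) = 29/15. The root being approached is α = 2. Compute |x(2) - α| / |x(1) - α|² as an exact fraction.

x(1) - α = 5/3 - 2 = -1/3, so |x(1) - α| = 1/3.
x(2) - α = 29/15 - 2 = -1/15, so |x(2) - α| = 1/15.
|x(1) - α|² = 1/9.
Ratio = (1/15) / (1/9) = 3/5.

3/5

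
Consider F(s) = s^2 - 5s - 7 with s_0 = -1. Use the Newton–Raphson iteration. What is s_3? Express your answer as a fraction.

F'(s) = 2s - 5.
F(-1) = -1, F'(-1) = -7, so s_1 = (-1) - (-1)/(-7) = -8/7.
F(-8/7) = 1/49, F'(-8/7) = -51/7, so s_2 = (-8/7) - (1/49)/(-51/7) = -407/357.
F(-407/357) = 1/127449, F'(-407/357) = -2599/357, so s_3 = (-407/357) - (1/127449)/(-2599/357) = -1057792/927843.

-1057792/927843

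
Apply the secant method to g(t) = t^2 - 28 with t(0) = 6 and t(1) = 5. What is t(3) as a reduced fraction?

g(6) = 8, g(5) = -3. t(2) = 5 - (-3)·(5 - 6)/((-3) - 8) = 58/11.
g(5) = -3, g(58/11) = -24/121. t(3) = (58/11) - (-24/121)·((58/11) - 5)/((-24/121) - (-3)) = 598/113.

598/113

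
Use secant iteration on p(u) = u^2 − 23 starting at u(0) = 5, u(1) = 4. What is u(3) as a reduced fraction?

379/79

p(5) = 2, p(4) = −7. u(2) = 4 − (−7)·(4 − 5)/((−7) − 2) = 43/9.
p(4) = −7, p(43/9) = −14/81. u(3) = (43/9) − (−14/81)·((43/9) − 4)/((−14/81) − (−7)) = 379/79.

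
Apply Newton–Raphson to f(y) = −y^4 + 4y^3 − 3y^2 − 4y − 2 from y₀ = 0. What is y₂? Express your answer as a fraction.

1/40

f'(y) = −4y^3 + 12y^2 − 6y − 4.
f(0) = −2, f'(0) = −4, so y₁ = 0 − (−2)/(−4) = −1/2.
f(−1/2) = −21/16, f'(−1/2) = 5/2, so y₂ = (−1/2) − (−21/16)/(5/2) = 1/40.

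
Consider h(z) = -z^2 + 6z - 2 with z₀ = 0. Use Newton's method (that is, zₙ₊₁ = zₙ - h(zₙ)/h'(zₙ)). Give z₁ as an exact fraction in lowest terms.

1/3

h'(z) = -2z + 6.
h(0) = -2, h'(0) = 6, so z₁ = 0 - (-2)/6 = 1/3.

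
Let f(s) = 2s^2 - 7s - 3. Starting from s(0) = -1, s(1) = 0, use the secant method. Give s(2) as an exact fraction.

f(-1) = 6, f(0) = -3. s(2) = 0 - (-3)·(0 - (-1))/((-3) - 6) = -1/3.

-1/3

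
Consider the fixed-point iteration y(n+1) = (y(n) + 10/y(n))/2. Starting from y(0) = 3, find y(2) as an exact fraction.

721/228

y(1) = (3 + 10/3)/2 = 19/6.
y(2) = (19/6 + 10/(19/6))/2 = 721/228.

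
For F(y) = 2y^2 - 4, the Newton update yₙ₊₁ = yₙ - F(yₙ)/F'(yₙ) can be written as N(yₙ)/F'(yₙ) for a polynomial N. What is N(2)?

F'(y) = 4y.
N(y) = y·F'(y) - F(y) = y·(4y) - (2y^2 - 4) = 2y^2 + 4.
N(2) = 12.

12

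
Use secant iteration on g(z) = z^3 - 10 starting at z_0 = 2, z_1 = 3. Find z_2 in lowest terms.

40/19

g(2) = -2, g(3) = 17. z_2 = 3 - 17·(3 - 2)/(17 - (-2)) = 40/19.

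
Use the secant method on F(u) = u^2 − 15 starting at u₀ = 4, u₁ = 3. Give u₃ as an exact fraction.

31/8

F(4) = 1, F(3) = −6. u₂ = 3 − (−6)·(3 − 4)/((−6) − 1) = 27/7.
F(3) = −6, F(27/7) = −6/49. u₃ = (27/7) − (−6/49)·((27/7) − 3)/((−6/49) − (−6)) = 31/8.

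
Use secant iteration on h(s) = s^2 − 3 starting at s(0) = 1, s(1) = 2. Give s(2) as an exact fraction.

h(1) = −2, h(2) = 1. s(2) = 2 − 1·(2 − 1)/(1 − (−2)) = 5/3.

5/3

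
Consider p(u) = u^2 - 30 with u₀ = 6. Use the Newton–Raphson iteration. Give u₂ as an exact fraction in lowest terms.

241/44

p'(u) = 2u.
p(6) = 6, p'(6) = 12, so u₁ = 6 - 6/12 = 11/2.
p(11/2) = 1/4, p'(11/2) = 11, so u₂ = (11/2) - (1/4)/11 = 241/44.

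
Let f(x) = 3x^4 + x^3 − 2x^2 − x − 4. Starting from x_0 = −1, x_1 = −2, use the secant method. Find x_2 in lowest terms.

−12/11

f(−1) = −3, f(−2) = 30. x_2 = (−2) − 30·((−2) − (−1))/(30 − (−3)) = −12/11.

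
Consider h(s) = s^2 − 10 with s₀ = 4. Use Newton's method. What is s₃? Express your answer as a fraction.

216401/68432

h'(s) = 2s.
h(4) = 6, h'(4) = 8, so s₁ = 4 − 6/8 = 13/4.
h(13/4) = 9/16, h'(13/4) = 13/2, so s₂ = (13/4) − (9/16)/(13/2) = 329/104.
h(329/104) = 81/10816, h'(329/104) = 329/52, so s₃ = (329/104) − (81/10816)/(329/52) = 216401/68432.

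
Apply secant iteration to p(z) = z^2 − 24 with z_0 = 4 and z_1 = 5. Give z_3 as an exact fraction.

p(4) = −8, p(5) = 1. z_2 = 5 − 1·(5 − 4)/(1 − (−8)) = 44/9.
p(5) = 1, p(44/9) = −8/81. z_3 = (44/9) − (−8/81)·((44/9) − 5)/((−8/81) − 1) = 436/89.

436/89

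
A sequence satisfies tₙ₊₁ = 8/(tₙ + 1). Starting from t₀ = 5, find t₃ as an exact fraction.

t₁ = 8/(5 + 1) = 4/3.
t₂ = 8/(4/3 + 1) = 24/7.
t₃ = 8/(24/7 + 1) = 56/31.

56/31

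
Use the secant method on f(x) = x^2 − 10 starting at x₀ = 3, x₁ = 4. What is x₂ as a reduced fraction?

f(3) = −1, f(4) = 6. x₂ = 4 − 6·(4 − 3)/(6 − (−1)) = 22/7.

22/7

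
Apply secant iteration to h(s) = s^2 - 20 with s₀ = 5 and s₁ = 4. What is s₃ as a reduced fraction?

h(5) = 5, h(4) = -4. s₂ = 4 - (-4)·(4 - 5)/((-4) - 5) = 40/9.
h(4) = -4, h(40/9) = -20/81. s₃ = (40/9) - (-20/81)·((40/9) - 4)/((-20/81) - (-4)) = 85/19.

85/19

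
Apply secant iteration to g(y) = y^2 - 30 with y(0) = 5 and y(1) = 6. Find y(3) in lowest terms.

g(5) = -5, g(6) = 6. y(2) = 6 - 6·(6 - 5)/(6 - (-5)) = 60/11.
g(6) = 6, g(60/11) = -30/121. y(3) = (60/11) - (-30/121)·((60/11) - 6)/((-30/121) - 6) = 115/21.

115/21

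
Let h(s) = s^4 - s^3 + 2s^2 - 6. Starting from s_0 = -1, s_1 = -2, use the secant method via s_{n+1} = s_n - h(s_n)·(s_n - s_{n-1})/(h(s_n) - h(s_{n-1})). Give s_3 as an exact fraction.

-6858/6173

h(-1) = -2, h(-2) = 26. s_2 = (-2) - 26·((-2) - (-1))/(26 - (-2)) = -15/14.
h(-2) = 26, h(-15/14) = -44421/38416. s_3 = (-15/14) - (-44421/38416)·((-15/14) - (-2))/((-44421/38416) - 26) = -6858/6173.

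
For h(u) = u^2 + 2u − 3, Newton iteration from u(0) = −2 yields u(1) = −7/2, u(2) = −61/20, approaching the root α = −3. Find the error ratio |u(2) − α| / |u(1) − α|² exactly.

1/5

u(1) − α = −7/2 − (−3) = −7/2 + 3 = −1/2, so |u(1) − α| = 1/2.
u(2) − α = −61/20 − (−3) = −61/20 + 3 = −1/20, so |u(2) − α| = 1/20.
|u(1) − α|² = 1/4.
Ratio = (1/20) / (1/4) = 1/5.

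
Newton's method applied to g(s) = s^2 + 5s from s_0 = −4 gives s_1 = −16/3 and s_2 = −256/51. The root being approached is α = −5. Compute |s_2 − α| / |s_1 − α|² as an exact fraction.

s_1 − α = −16/3 − (−5) = −16/3 + 5 = −1/3, so |s_1 − α| = 1/3.
s_2 − α = −256/51 − (−5) = −256/51 + 5 = −1/51, so |s_2 − α| = 1/51.
|s_1 − α|² = 1/9.
Ratio = (1/51) / (1/9) = 3/17.

3/17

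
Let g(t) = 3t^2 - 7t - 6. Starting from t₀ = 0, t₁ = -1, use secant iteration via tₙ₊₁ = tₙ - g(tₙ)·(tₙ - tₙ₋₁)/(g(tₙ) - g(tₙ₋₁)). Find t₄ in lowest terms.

g(0) = -6, g(-1) = 4. t₂ = (-1) - 4·((-1) - 0)/(4 - (-6)) = -3/5.
g(-1) = 4, g(-3/5) = -18/25. t₃ = (-3/5) - (-18/25)·((-3/5) - (-1))/((-18/25) - 4) = -39/59.
g(-3/5) = -18/25, g(-39/59) = -216/3481. t₄ = (-39/59) - (-216/3481)·((-39/59) - (-3/5))/((-216/3481) - (-18/25)) = -2121/3181.

-2121/3181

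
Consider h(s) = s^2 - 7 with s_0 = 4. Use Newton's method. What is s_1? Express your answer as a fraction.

23/8

h'(s) = 2s.
h(4) = 9, h'(4) = 8, so s_1 = 4 - 9/8 = 23/8.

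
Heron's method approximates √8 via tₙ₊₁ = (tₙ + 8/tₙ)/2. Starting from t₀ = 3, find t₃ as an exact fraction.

t₁ = (3 + 8/3)/2 = 17/6.
t₂ = (17/6 + 8/(17/6))/2 = 577/204.
t₃ = (577/204 + 8/(577/204))/2 = 665857/235416.

665857/235416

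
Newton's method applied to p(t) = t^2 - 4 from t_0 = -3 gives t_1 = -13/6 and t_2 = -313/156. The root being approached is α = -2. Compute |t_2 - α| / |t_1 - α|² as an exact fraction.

3/13

t_1 - α = -13/6 - (-2) = -13/6 + 2 = -1/6, so |t_1 - α| = 1/6.
t_2 - α = -313/156 - (-2) = -313/156 + 2 = -1/156, so |t_2 - α| = 1/156.
|t_1 - α|² = 1/36.
Ratio = (1/156) / (1/36) = 3/13.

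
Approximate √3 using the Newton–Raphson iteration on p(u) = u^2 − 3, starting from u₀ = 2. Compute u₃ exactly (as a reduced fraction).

p'(u) = 2u.
p(2) = 1, p'(2) = 4, so u₁ = 2 − 1/4 = 7/4.
p(7/4) = 1/16, p'(7/4) = 7/2, so u₂ = (7/4) − (1/16)/(7/2) = 97/56.
p(97/56) = 1/3136, p'(97/56) = 97/28, so u₃ = (97/56) − (1/3136)/(97/28) = 18817/10864.

18817/10864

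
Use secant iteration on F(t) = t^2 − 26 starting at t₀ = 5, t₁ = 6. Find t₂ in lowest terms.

F(5) = −1, F(6) = 10. t₂ = 6 − 10·(6 − 5)/(10 − (−1)) = 56/11.

56/11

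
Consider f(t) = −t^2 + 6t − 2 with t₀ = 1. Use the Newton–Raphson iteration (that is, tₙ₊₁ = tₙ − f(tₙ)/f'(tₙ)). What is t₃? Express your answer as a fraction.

14527/41008

f'(t) = −2t + 6.
f(1) = 3, f'(1) = 4, so t₁ = 1 − 3/4 = 1/4.
f(1/4) = −9/16, f'(1/4) = 11/2, so t₂ = (1/4) − (−9/16)/(11/2) = 31/88.
f(31/88) = −81/7744, f'(31/88) = 233/44, so t₃ = (31/88) − (−81/7744)/(233/44) = 14527/41008.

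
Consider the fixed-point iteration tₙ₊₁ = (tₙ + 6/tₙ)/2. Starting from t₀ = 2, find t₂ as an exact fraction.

49/20

t₁ = (2 + 6/2)/2 = 5/2.
t₂ = (5/2 + 6/(5/2))/2 = 49/20.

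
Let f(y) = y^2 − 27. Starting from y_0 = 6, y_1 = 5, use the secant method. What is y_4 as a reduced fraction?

f(6) = 9, f(5) = −2. y_2 = 5 − (−2)·(5 − 6)/((−2) − 9) = 57/11.
f(5) = −2, f(57/11) = −18/121. y_3 = (57/11) − (−18/121)·((57/11) − 5)/((−18/121) − (−2)) = 291/56.
f(57/11) = −18/121, f(291/56) = 9/3136. y_4 = (291/56) − (9/3136)·((291/56) − (57/11))/((9/3136) − (−18/121)) = 11073/2131.

11073/2131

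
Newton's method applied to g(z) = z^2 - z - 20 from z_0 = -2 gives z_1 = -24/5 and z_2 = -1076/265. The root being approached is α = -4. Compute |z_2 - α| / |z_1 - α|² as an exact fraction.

5/53

z_1 - α = -24/5 - (-4) = -24/5 + 4 = -4/5, so |z_1 - α| = 4/5.
z_2 - α = -1076/265 - (-4) = -1076/265 + 4 = -16/265, so |z_2 - α| = 16/265.
|z_1 - α|² = 16/25.
Ratio = (16/265) / (16/25) = 5/53.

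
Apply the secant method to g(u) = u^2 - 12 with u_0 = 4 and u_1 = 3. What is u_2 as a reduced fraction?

g(4) = 4, g(3) = -3. u_2 = 3 - (-3)·(3 - 4)/((-3) - 4) = 24/7.

24/7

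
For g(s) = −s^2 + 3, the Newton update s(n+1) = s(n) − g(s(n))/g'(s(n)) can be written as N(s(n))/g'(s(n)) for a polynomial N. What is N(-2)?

−7

g'(s) = −2s.
N(s) = s·g'(s) − g(s) = s·(−2s) − (−s^2 + 3) = −s^2 − 3.
N(-2) = −7.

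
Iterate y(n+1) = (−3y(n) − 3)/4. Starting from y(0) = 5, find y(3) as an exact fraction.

−87/32

y(1) = (−3·5 − 3)/4 = −9/2.
y(2) = (−3·(−9/2) − 3)/4 = 21/8.
y(3) = (−3·(21/8) − 3)/4 = −87/32.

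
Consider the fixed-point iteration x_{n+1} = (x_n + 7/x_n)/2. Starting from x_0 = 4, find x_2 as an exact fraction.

x_1 = (4 + 7/4)/2 = 23/8.
x_2 = (23/8 + 7/(23/8))/2 = 977/368.

977/368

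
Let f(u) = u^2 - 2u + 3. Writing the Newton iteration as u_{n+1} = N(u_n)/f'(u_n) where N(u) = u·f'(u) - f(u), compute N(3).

f'(u) = 2u - 2.
N(u) = u·f'(u) - f(u) = u·(2u - 2) - (u^2 - 2u + 3) = u^2 - 3.
N(3) = 6.

6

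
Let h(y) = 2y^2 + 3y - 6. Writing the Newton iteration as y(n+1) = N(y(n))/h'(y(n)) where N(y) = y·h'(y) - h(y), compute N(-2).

14

h'(y) = 4y + 3.
N(y) = y·h'(y) - h(y) = y·(4y + 3) - (2y^2 + 3y - 6) = 2y^2 + 6.
N(-2) = 14.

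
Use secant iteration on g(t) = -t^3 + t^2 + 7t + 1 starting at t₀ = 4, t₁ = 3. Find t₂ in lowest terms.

g(4) = -19, g(3) = 4. t₂ = 3 - 4·(3 - 4)/(4 - (-19)) = 73/23.

73/23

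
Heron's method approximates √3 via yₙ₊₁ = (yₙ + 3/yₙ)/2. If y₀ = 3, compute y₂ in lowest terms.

y₁ = (3 + 3/3)/2 = 2.
y₂ = (2 + 3/2)/2 = 7/4.

7/4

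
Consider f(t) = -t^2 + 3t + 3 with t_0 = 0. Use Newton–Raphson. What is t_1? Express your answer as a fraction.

-1

f'(t) = -2t + 3.
f(0) = 3, f'(0) = 3, so t_1 = 0 - 3/3 = -1.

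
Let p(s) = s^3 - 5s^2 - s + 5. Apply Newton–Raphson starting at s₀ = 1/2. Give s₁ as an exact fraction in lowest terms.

p'(s) = 3s^2 - 10s - 1.
p(1/2) = 27/8, p'(1/2) = -21/4, so s₁ = (1/2) - (27/8)/(-21/4) = 8/7.

8/7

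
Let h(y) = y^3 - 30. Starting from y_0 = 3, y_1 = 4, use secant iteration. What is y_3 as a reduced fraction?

h(3) = -3, h(4) = 34. y_2 = 4 - 34·(4 - 3)/(34 - (-3)) = 114/37.
h(4) = 34, h(114/37) = -38046/50653. y_3 = (114/37) - (-38046/50653)·((114/37) - 4)/((-38046/50653) - 34) = 80271/25886.

80271/25886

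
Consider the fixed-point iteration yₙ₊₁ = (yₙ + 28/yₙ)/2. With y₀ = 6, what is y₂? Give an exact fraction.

y₁ = (6 + 28/6)/2 = 16/3.
y₂ = (16/3 + 28/(16/3))/2 = 127/24.

127/24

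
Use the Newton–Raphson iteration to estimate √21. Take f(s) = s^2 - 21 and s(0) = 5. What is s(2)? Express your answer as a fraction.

527/115

f'(s) = 2s.
f(5) = 4, f'(5) = 10, so s(1) = 5 - 4/10 = 23/5.
f(23/5) = 4/25, f'(23/5) = 46/5, so s(2) = (23/5) - (4/25)/(46/5) = 527/115.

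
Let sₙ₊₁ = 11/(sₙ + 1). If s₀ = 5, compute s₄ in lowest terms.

s₁ = 11/(5 + 1) = 11/6.
s₂ = 11/(11/6 + 1) = 66/17.
s₃ = 11/(66/17 + 1) = 187/83.
s₄ = 11/(187/83 + 1) = 913/270.

913/270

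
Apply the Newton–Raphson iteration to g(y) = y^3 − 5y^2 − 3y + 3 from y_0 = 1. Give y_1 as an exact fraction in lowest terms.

3/5

g'(y) = 3y^2 − 10y − 3.
g(1) = −4, g'(1) = −10, so y_1 = 1 − (−4)/(−10) = 3/5.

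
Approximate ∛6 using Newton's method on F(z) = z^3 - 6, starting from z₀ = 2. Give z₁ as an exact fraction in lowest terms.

F'(z) = 3z^2.
F(2) = 2, F'(2) = 12, so z₁ = 2 - 2/12 = 11/6.

11/6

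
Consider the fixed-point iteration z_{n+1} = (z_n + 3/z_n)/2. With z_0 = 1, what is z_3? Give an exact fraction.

z_1 = (1 + 3/1)/2 = 2.
z_2 = (2 + 3/2)/2 = 7/4.
z_3 = (7/4 + 3/(7/4))/2 = 97/56.

97/56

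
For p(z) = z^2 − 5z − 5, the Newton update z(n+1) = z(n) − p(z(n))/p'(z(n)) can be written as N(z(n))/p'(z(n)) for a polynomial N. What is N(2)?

p'(z) = 2z − 5.
N(z) = z·p'(z) − p(z) = z·(2z − 5) − (z^2 − 5z − 5) = z^2 + 5.
N(2) = 9.

9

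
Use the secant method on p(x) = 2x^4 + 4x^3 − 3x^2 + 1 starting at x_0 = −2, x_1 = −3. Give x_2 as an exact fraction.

−89/39

p(−2) = −11, p(−3) = 28. x_2 = (−3) − 28·((−3) − (−2))/(28 − (−11)) = −89/39.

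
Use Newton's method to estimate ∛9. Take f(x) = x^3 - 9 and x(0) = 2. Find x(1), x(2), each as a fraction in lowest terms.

x(1) = 25/12, x(2) = 23401/11250

f'(x) = 3x^2.
f(2) = -1, f'(2) = 12, so x(1) = 2 - (-1)/12 = 25/12.
f(25/12) = 73/1728, f'(25/12) = 625/48, so x(2) = (25/12) - (73/1728)/(625/48) = 23401/11250.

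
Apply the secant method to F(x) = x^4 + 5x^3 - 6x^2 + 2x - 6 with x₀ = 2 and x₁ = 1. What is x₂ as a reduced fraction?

F(2) = 30, F(1) = -4. x₂ = 1 - (-4)·(1 - 2)/((-4) - 30) = 19/17.

19/17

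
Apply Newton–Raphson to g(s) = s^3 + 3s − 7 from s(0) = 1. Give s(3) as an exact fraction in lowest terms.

g'(s) = 3s^2 + 3.
g(1) = −3, g'(1) = 6, so s(1) = 1 − (−3)/6 = 3/2.
g(3/2) = 7/8, g'(3/2) = 39/4, so s(2) = (3/2) − (7/8)/(39/4) = 55/39.
g(55/39) = 2107/59319, g'(55/39) = 4546/507, so s(3) = (55/39) − (2107/59319)/(4546/507) = 747983/531882.

747983/531882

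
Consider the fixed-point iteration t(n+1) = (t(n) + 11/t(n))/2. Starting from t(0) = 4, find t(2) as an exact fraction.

t(1) = (4 + 11/4)/2 = 27/8.
t(2) = (27/8 + 11/(27/8))/2 = 1433/432.

1433/432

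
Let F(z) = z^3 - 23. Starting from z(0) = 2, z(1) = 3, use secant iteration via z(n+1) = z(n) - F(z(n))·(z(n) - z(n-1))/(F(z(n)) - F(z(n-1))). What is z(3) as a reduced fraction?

F(2) = -15, F(3) = 4. z(2) = 3 - 4·(3 - 2)/(4 - (-15)) = 53/19.
F(3) = 4, F(53/19) = -8880/6859. z(3) = (53/19) - (-8880/6859)·((53/19) - 3)/((-8880/6859) - 4) = 25793/9079.

25793/9079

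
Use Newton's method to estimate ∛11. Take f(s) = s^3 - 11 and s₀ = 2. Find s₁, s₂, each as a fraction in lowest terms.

s₁ = 9/4, s₂ = 1081/486

f'(s) = 3s^2.
f(2) = -3, f'(2) = 12, so s₁ = 2 - (-3)/12 = 9/4.
f(9/4) = 25/64, f'(9/4) = 243/16, so s₂ = (9/4) - (25/64)/(243/16) = 1081/486.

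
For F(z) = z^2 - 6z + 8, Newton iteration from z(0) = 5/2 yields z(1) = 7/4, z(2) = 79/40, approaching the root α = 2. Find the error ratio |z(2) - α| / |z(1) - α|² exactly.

2/5

z(1) - α = 7/4 - 2 = -1/4, so |z(1) - α| = 1/4.
z(2) - α = 79/40 - 2 = -1/40, so |z(2) - α| = 1/40.
|z(1) - α|² = 1/16.
Ratio = (1/40) / (1/16) = 2/5.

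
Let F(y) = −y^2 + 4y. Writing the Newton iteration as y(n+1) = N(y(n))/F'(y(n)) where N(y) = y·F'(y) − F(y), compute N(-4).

−16

F'(y) = −2y + 4.
N(y) = y·F'(y) − F(y) = y·(−2y + 4) − (−y^2 + 4y) = −y^2.
N(-4) = −16.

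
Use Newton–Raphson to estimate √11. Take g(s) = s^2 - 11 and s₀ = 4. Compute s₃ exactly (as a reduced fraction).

g'(s) = 2s.
g(4) = 5, g'(4) = 8, so s₁ = 4 - 5/8 = 27/8.
g(27/8) = 25/64, g'(27/8) = 27/4, so s₂ = (27/8) - (25/64)/(27/4) = 1433/432.
g(1433/432) = 625/186624, g'(1433/432) = 1433/216, so s₃ = (1433/432) - (625/186624)/(1433/216) = 4106353/1238112.

4106353/1238112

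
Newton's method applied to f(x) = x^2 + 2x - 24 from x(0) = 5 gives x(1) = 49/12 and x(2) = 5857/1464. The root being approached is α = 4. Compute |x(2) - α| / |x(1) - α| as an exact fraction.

x(1) - α = 49/12 - 4 = 1/12, so |x(1) - α| = 1/12.
x(2) - α = 5857/1464 - 4 = 1/1464, so |x(2) - α| = 1/1464.
Ratio = (1/1464) / (1/12) = 1/122.

1/122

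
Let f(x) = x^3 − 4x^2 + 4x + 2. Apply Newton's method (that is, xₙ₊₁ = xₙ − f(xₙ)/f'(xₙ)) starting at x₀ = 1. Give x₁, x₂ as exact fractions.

x₁ = 4, x₂ = 31/10

f'(x) = 3x^2 − 8x + 4.
f(1) = 3, f'(1) = −1, so x₁ = 1 − 3/(−1) = 4.
f(4) = 18, f'(4) = 20, so x₂ = 4 − 18/20 = 31/10.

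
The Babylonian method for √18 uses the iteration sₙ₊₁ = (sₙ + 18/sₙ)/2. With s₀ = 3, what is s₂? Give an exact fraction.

17/4

s₁ = (3 + 18/3)/2 = 9/2.
s₂ = (9/2 + 18/(9/2))/2 = 17/4.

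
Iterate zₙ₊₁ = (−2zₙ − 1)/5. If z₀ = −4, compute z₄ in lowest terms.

−151/625

z₁ = (−2·(−4) − 1)/5 = 7/5.
z₂ = (−2·(7/5) − 1)/5 = −19/25.
z₃ = (−2·(−19/25) − 1)/5 = 13/125.
z₄ = (−2·(13/125) − 1)/5 = −151/625.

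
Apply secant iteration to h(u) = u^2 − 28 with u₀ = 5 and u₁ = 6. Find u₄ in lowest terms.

h(5) = −3, h(6) = 8. u₂ = 6 − 8·(6 − 5)/(8 − (−3)) = 58/11.
h(6) = 8, h(58/11) = −24/121. u₃ = (58/11) − (−24/121)·((58/11) − 6)/((−24/121) − 8) = 164/31.
h(58/11) = −24/121, h(164/31) = −12/961. u₄ = (164/31) − (−12/961)·((164/31) − (58/11))/((−12/961) − (−24/121)) = 9530/1801.

9530/1801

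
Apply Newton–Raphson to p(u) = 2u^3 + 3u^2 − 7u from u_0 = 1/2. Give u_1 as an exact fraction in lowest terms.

−1/2

p'(u) = 6u^2 + 6u − 7.
p(1/2) = −5/2, p'(1/2) = −5/2, so u_1 = (1/2) − (−5/2)/(−5/2) = −1/2.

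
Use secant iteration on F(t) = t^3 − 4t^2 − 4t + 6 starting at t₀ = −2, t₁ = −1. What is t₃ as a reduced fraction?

−26/17

F(−2) = −10, F(−1) = 5. t₂ = (−1) − 5·((−1) − (−2))/(5 − (−10)) = −4/3.
F(−1) = 5, F(−4/3) = 50/27. t₃ = (−4/3) − (50/27)·((−4/3) − (−1))/((50/27) − 5) = −26/17.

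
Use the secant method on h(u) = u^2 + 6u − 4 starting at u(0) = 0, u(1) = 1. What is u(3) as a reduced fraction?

h(0) = −4, h(1) = 3. u(2) = 1 − 3·(1 − 0)/(3 − (−4)) = 4/7.
h(1) = 3, h(4/7) = −12/49. u(3) = (4/7) − (−12/49)·((4/7) − 1)/((−12/49) − 3) = 32/53.

32/53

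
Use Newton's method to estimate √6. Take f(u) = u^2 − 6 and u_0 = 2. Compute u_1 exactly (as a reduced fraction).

5/2

f'(u) = 2u.
f(2) = −2, f'(2) = 4, so u_1 = 2 − (−2)/4 = 5/2.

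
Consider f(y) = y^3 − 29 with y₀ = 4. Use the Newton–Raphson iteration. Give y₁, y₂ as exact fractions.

f'(y) = 3y^2.
f(4) = 35, f'(4) = 48, so y₁ = 4 − 35/48 = 157/48.
f(157/48) = 662725/110592, f'(157/48) = 24649/768, so y₂ = (157/48) − (662725/110592)/(24649/768) = 5473477/1774728.

y₁ = 157/48, y₂ = 5473477/1774728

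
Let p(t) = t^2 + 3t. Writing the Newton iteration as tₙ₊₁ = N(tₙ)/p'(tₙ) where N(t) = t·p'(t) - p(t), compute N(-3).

9

p'(t) = 2t + 3.
N(t) = t·p'(t) - p(t) = t·(2t + 3) - (t^2 + 3t) = t^2.
N(-3) = 9.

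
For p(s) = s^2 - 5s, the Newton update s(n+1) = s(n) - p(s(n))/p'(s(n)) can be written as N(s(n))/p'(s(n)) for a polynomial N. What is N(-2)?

4

p'(s) = 2s - 5.
N(s) = s·p'(s) - p(s) = s·(2s - 5) - (s^2 - 5s) = s^2.
N(-2) = 4.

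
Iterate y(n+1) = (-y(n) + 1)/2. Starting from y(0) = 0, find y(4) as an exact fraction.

5/16

y(1) = (-0 + 1)/2 = 1/2.
y(2) = (-(1/2) + 1)/2 = 1/4.
y(3) = (-(1/4) + 1)/2 = 3/8.
y(4) = (-(3/8) + 1)/2 = 5/16.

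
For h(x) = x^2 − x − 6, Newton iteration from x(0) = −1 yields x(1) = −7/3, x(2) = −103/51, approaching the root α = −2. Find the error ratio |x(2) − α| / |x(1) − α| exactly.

1/17

x(1) − α = −7/3 − (−2) = −7/3 + 2 = −1/3, so |x(1) − α| = 1/3.
x(2) − α = −103/51 − (−2) = −103/51 + 2 = −1/51, so |x(2) − α| = 1/51.
Ratio = (1/51) / (1/3) = 1/17.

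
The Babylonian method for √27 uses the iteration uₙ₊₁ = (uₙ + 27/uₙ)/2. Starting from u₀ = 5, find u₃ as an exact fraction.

u₁ = (5 + 27/5)/2 = 26/5.
u₂ = (26/5 + 27/(26/5))/2 = 1351/260.
u₃ = (1351/260 + 27/(1351/260))/2 = 3650401/702520.

3650401/702520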